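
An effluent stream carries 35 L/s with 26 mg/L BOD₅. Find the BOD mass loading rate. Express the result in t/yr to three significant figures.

28.7 t/yr

35 L/s = 0.035 m³/s.
Mass flux = Q·C = 0.035 m³/s × 26 g/m³ = 0.91 g/s.
= 0.91 g/s × 31.56 = 28.72 t/yr.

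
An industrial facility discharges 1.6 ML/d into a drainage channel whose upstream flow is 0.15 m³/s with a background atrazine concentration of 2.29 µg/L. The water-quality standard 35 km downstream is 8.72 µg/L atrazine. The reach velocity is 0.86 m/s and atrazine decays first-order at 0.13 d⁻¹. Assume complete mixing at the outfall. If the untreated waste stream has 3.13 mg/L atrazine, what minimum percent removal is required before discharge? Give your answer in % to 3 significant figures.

97.9 %

1.6 ML/d = 0.01852 m³/s.
2.29 µg/L = 0.00229 mg/L.
8.72 µg/L = 0.00872 mg/L.
Travel time to the compliance point: t = 3.5e+04/0.86 = 4.07e+04 s = 0.471 d; decay factor exp(−0.13·0.471) = 0.9406.
So the concentration just after mixing may be at most 0.00872/0.9406 = 0.009271 mg/L.
Mass balance: 0.009271·0.1685 = 0.01852·Cₑ + 0.15·0.00229.
Cₑ = (0.001562 − 0.0003435) / 0.01852 = 0.06581 mg/L.
Required removal = 1 − 0.06581/3.13 = 97.9 %.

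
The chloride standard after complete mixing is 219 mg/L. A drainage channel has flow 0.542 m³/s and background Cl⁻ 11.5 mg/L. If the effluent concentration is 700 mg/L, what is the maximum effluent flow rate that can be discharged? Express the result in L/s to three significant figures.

Mass balance at complete mixing: C_std·(Q_w + Q_r) = Q_w·C_e + Q_r·C_b.
Rearranging, Q_w = Q_r·(C_std − C_b)/(C_e − C_std) = 0.542·(219 − 11.5) / (700 − 219) = 0.2338 m³/s.
= 233.8 L/s.

234 L/s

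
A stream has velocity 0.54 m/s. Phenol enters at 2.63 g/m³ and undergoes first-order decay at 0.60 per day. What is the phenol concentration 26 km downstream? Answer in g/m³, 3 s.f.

1.88 g/m³

Travel time t = 26 km / 0.54 m/s = 2.6e+04/0.54 = 4.815e+04 s = 0.5573 d.
First-order decay: C = 2.63·exp(−0.60·0.5573) = 2.63·0.7158 = 1.883 g/m³.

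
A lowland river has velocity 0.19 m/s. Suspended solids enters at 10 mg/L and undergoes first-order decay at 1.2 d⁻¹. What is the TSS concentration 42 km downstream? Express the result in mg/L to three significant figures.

Travel time t = 42 km / 0.19 m/s = 4.2e+04/0.19 = 2.211e+05 s = 2.558 d.
First-order decay: C = 10·exp(−1.2·2.558) = 10·0.04641 = 0.4641 mg/L.

0.464 mg/L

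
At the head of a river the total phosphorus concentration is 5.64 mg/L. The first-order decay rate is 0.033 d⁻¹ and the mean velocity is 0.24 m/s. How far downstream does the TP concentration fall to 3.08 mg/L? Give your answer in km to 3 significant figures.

From C = C₀·e^(−kt), t = ln(C₀/C)/k = ln(5.64/3.08)/0.033 = 0.605/0.033 = 18.33 d.
Distance = v·t = 0.24 m/s × 1.584e+06 s = 3.801e+05 m = 380.1 km.

380 km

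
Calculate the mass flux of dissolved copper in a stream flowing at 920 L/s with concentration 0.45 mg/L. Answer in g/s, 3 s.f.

0.414 g/s

920 L/s = 0.92 m³/s.
Mass flux = Q·C = 0.92 m³/s × 0.45 g/m³ = 0.414 g/s.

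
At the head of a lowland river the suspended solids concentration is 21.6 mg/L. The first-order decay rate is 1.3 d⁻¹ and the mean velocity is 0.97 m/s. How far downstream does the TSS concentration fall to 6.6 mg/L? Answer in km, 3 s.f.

From C = C₀·e^(−kt), t = ln(C₀/C)/k = ln(21.6/6.6)/1.3 = 1.186/1.3 = 0.912 d.
Distance = v·t = 0.97 m/s × 7.88e+04 s = 7.643e+04 m = 76.43 km.

76.4 km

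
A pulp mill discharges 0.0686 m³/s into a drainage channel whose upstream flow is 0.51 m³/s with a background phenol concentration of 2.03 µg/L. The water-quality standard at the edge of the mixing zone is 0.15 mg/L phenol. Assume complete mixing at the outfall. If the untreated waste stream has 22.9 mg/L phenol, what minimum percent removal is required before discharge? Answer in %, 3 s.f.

94.5 %

2.03 µg/L = 0.00203 mg/L.
Mass balance: 0.15·0.5786 = 0.0686·Cₑ + 0.51·0.00203.
Cₑ = (0.08679 − 0.001035) / 0.0686 = 1.25 mg/L.
Required removal = 1 − 1.25/22.9 = 94.54 %.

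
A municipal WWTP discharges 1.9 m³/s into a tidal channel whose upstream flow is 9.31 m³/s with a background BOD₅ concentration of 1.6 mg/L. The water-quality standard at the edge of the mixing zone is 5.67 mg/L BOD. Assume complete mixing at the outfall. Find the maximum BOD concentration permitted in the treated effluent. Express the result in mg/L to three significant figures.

Mass balance: 5.67·11.21 = 1.9·Cₑ + 9.31·1.6.
Cₑ = (63.56 − 14.9) / 1.9 = 25.61 mg/L.

25.6 mg/L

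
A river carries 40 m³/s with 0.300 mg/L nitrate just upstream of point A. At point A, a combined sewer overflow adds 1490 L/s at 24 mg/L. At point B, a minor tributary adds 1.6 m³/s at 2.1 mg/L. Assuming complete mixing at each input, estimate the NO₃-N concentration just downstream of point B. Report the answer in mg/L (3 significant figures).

1.19 mg/L

1490 L/s = 1.49 m³/s.
After input A: C = (40·0.3 + 1.49·24) / 41.49 = 1.151 mg/L.
After input B: C = (41.49·1.151 + 1.6·2.1) / 43.09 = 1.186 mg/L.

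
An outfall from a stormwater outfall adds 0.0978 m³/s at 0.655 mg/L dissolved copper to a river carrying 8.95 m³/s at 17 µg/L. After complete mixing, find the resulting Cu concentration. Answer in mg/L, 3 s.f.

17 µg/L = 0.017 mg/L.
Conservation of mass across the mixing zone: C = (0.0978·0.655 + 8.95·0.017) / (0.0978 + 8.95) = 0.2162/9.048 = 0.0239 mg/L.

0.0239 mg/L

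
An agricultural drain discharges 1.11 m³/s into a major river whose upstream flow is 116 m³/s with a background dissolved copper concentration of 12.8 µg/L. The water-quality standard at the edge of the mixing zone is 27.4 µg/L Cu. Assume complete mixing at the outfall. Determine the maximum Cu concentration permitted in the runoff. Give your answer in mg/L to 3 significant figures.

12.8 µg/L = 0.0128 mg/L.
27.4 µg/L = 0.0274 mg/L.
Mass balance: 0.0274·117.1 = 1.11·Cₑ + 116·0.0128.
Cₑ = (3.209 − 1.485) / 1.11 = 1.553 mg/L.

1.55 mg/L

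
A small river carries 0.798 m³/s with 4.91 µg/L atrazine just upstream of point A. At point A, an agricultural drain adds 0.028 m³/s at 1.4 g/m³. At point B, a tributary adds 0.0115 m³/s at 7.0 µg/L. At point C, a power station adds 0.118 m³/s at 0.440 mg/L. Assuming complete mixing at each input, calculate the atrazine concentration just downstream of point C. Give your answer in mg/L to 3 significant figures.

4.91 µg/L = 0.00491 mg/L.
After input A: C = (0.798·0.00491 + 0.028·1.4) / 0.826 = 0.0522 mg/L.
7.0 µg/L = 0.007 mg/L.
After input B: C = (0.826·0.0522 + 0.0115·0.007) / 0.8375 = 0.05158 mg/L.
After input C: C = (0.8375·0.05158 + 0.118·0.44) / 0.9555 = 0.09955 mg/L.

0.0995 mg/L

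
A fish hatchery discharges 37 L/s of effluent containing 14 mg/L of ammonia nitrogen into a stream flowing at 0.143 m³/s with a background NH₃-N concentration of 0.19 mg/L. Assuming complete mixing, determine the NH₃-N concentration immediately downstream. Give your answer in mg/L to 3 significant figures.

3.03 mg/L

37 L/s = 0.037 m³/s.
Flow-weighted mixing gives C = (0.037·14 + 0.143·0.19) / (0.037 + 0.143) = 0.5452/0.18 = 3.029 mg/L.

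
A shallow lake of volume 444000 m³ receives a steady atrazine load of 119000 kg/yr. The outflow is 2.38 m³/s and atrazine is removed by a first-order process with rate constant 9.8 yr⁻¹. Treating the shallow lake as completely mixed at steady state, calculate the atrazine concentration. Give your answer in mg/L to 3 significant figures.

1.50 mg/L

Outflow Q = 2.38 m³/s × 3.156e+07 s/yr = 7.511e+07 m³/yr.
Steady-state CSTR mass balance: W = Q·C + k·V·C, so C = W/(Q + kV).
Q + kV = 7.511e+07 + 9.8·444000 = 7.946e+07 m³/yr.
C = 119000/7.946e+07 = 0.001498 kg/m³ = 1.498 mg/L.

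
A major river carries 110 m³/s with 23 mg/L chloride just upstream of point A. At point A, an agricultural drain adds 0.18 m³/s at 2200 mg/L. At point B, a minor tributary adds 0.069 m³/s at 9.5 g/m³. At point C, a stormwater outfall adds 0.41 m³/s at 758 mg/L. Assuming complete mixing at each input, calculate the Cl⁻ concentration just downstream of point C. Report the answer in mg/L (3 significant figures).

After input A: C = (110·23 + 0.18·2200) / 110.2 = 26.56 mg/L.
After input B: C = (110.2·26.56 + 0.069·9.5) / 110.2 = 26.55 mg/L.
After input C: C = (110.2·26.55 + 0.41·758) / 110.7 = 29.26 mg/L.

29.3 mg/L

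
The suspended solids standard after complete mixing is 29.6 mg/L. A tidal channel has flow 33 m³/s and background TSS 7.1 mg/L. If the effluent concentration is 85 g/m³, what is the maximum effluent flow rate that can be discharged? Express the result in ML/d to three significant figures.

Mass balance at complete mixing: C_std·(Q_w + Q_r) = Q_w·C_e + Q_r·C_b.
Rearranging, Q_w = Q_r·(C_std − C_b)/(C_e − C_std) = 33·(29.6 − 7.1) / (85 − 29.6) = 13.4 m³/s.
= 1158 ML/d.

1160 ML/d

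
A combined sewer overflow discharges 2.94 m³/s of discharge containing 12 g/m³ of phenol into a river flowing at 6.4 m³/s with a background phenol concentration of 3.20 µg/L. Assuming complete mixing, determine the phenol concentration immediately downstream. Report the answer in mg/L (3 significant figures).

3.78 mg/L

3.20 µg/L = 0.0032 mg/L.
Conservation of mass across the mixing zone: C = (2.94·12 + 6.4·0.0032) / (2.94 + 6.4) = 35.3/9.34 = 3.779 mg/L.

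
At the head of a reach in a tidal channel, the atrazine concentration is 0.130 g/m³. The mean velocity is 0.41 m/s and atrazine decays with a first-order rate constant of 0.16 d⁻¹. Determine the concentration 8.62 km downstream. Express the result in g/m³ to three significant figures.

0.125 g/m³

Travel time t = 8.62 km / 0.41 m/s = 8620/0.41 = 2.102e+04 s = 0.2433 d.
First-order decay: C = 0.130·exp(−0.16·0.2433) = 0.130·0.9618 = 0.125 g/m³.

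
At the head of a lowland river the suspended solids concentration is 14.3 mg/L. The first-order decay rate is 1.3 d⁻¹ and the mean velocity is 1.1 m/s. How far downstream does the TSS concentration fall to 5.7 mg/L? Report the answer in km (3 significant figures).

From C = C₀·e^(−kt), t = ln(C₀/C)/k = ln(14.3/5.7)/1.3 = 0.9198/1.3 = 0.7075 d.
Distance = v·t = 1.1 m/s × 6.113e+04 s = 6.724e+04 m = 67.24 km.

67.2 km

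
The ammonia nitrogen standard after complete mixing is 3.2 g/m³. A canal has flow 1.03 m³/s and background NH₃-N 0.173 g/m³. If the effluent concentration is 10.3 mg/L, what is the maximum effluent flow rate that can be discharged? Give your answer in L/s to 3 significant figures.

439 L/s

Mass balance at complete mixing: C_std·(Q_w + Q_r) = Q_w·C_e + Q_r·C_b.
Rearranging, Q_w = Q_r·(C_std − C_b)/(C_e − C_std) = 1.03·(3.2 − 0.173) / (10.3 − 3.2) = 0.4391 m³/s.
= 439.1 L/s.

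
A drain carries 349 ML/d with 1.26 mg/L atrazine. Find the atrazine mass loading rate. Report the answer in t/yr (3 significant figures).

349 ML/d = 4.039 m³/s.
Mass flux = Q·C = 4.039 m³/s × 1.26 g/m³ = 5.09 g/s.
= 5.09 g/s × 31.56 = 160.6 t/yr.

161 t/yr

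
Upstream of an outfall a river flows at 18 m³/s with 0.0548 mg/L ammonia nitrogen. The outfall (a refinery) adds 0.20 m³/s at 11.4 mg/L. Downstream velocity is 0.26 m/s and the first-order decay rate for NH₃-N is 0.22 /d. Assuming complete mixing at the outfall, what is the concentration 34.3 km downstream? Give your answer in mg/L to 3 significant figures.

After complete mixing, C₀ = (0.2·11.4 + 18·0.0548) / 18.2 = 0.1795 mg/L.
Travel time t = 3.43e+04 m / 0.26 m/s = 1.319e+05 s = 1.527 d.
C = 0.1795·exp(−0.22·1.527) = 0.1795·0.7147 = 0.1283 mg/L.

0.128 mg/L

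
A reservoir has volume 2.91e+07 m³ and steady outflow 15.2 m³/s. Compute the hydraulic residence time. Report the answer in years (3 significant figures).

Q = 15.2 m³/s × 3.156e+07 s/yr = 4.797e+08 m³/yr.
Hydraulic residence time τ = V/Q = 2.91e+07/4.797e+08 = 0.06067 yr.

0.0607 yr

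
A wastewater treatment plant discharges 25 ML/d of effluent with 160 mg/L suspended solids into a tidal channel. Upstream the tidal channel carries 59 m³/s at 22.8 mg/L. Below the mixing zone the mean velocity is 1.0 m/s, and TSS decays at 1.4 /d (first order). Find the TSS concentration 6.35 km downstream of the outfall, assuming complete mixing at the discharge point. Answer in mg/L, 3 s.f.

21.2 mg/L

25 ML/d = 0.2894 m³/s.
After complete mixing, C₀ = (0.2894·160 + 59·22.8) / 59.29 = 23.47 mg/L.
Travel time t = 6350 m / 1.0 m/s = 6350 s = 0.0735 d.
C = 23.47·exp(−1.4·0.0735) = 23.47·0.9022 = 21.17 mg/L.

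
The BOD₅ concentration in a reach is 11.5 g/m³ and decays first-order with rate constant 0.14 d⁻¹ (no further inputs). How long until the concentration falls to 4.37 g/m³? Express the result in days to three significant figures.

6.91 d

t = ln(C₀/C)/k = ln(11.5/4.37)/0.14 = 0.9676/0.14 = 6.911 d.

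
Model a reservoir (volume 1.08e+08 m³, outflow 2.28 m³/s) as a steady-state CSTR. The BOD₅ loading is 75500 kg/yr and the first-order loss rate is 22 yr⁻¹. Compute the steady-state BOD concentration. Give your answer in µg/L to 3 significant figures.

30.8 µg/L

Outflow Q = 2.28 m³/s × 3.156e+07 s/yr = 7.195e+07 m³/yr.
Steady-state CSTR mass balance: W = Q·C + k·V·C, so C = W/(Q + kV).
Q + kV = 7.195e+07 + 22·1.08e+08 = 2.448e+09 m³/yr.
C = 75500/2.448e+09 = 3.084e-05 kg/m³ = 0.03084 mg/L = 30.84 µg/L.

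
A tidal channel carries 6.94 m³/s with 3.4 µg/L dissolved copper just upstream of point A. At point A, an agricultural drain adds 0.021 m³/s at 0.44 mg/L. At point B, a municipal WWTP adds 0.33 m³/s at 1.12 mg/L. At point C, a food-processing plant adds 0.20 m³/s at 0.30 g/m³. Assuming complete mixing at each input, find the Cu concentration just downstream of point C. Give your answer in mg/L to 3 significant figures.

3.4 µg/L = 0.0034 mg/L.
After input A: C = (6.94·0.0034 + 0.021·0.44) / 6.961 = 0.004717 mg/L.
After input B: C = (6.961·0.004717 + 0.33·1.12) / 7.291 = 0.0552 mg/L.
After input C: C = (7.291·0.0552 + 0.2·0.3) / 7.491 = 0.06173 mg/L.

0.0617 mg/L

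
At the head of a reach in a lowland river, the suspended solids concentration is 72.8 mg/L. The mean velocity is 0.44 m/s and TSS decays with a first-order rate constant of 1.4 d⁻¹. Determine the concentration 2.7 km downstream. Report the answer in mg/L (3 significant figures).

65.9 mg/L

Travel time t = 2.7 km / 0.44 m/s = 2700/0.44 = 6136 s = 0.07102 d.
First-order decay: C = 72.8·exp(−1.4·0.07102) = 72.8·0.9054 = 65.91 mg/L.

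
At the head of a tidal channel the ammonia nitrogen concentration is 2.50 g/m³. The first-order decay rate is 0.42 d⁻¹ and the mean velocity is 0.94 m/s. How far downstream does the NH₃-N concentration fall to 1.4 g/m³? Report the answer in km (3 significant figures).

From C = C₀·e^(−kt), t = ln(C₀/C)/k = ln(2.50/1.4)/0.42 = 0.5798/0.42 = 1.381 d.
Distance = v·t = 0.94 m/s × 1.193e+05 s = 1.121e+05 m = 112.1 km.

112 km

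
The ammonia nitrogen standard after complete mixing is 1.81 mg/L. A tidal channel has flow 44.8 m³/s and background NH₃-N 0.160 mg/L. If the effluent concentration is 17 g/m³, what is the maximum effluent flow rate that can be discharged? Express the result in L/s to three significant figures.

Mass balance at complete mixing: C_std·(Q_w + Q_r) = Q_w·C_e + Q_r·C_b.
Rearranging, Q_w = Q_r·(C_std − C_b)/(C_e − C_std) = 44.8·(1.81 − 0.16) / (17 − 1.81) = 4.866 m³/s.
= 4866 L/s.

4870 L/s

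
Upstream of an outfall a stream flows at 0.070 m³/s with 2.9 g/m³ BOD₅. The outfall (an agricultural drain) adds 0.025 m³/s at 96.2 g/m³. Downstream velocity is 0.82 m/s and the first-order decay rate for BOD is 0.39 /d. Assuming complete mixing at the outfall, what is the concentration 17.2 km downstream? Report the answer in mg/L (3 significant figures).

After complete mixing, C₀ = (0.025·96.2 + 0.07·2.9) / 0.095 = 27.45 mg/L.
Travel time t = 1.72e+04 m / 0.82 m/s = 2.098e+04 s = 0.2428 d.
C = 27.45·exp(−0.39·0.2428) = 27.45·0.9097 = 24.97 mg/L.

25.0 mg/L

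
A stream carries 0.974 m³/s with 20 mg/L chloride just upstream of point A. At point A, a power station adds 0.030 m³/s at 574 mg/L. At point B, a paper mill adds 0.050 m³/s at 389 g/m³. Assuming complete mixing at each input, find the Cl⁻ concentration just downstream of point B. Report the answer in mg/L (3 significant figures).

53.3 mg/L

After input A: C = (0.974·20 + 0.03·574) / 1.004 = 36.55 mg/L.
After input B: C = (1.004·36.55 + 0.05·389) / 1.054 = 53.27 mg/L.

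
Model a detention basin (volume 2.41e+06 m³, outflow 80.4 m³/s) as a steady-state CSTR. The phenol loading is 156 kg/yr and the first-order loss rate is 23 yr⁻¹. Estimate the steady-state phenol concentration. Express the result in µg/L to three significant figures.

Outflow Q = 80.4 m³/s × 3.156e+07 s/yr = 2.537e+09 m³/yr.
Steady-state CSTR mass balance: W = Q·C + k·V·C, so C = W/(Q + kV).
Q + kV = 2.537e+09 + 23·2.41e+06 = 2.593e+09 m³/yr.
C = 156/2.593e+09 = 6.017e-08 kg/m³ = 6.017e-05 mg/L = 0.06017 µg/L.

0.0602 µg/L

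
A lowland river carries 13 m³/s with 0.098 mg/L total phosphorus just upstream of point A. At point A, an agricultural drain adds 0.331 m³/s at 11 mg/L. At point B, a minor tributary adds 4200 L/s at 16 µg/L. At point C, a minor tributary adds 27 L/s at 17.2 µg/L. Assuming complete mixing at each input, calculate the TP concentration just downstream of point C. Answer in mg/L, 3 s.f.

0.284 mg/L

After input A: C = (13·0.098 + 0.331·11) / 13.33 = 0.3687 mg/L.
4200 L/s = 4.2 m³/s.
16 µg/L = 0.016 mg/L.
After input B: C = (13.33·0.3687 + 4.2·0.016) / 17.53 = 0.2842 mg/L.
27 L/s = 0.027 m³/s.
17.2 µg/L = 0.0172 mg/L.
After input C: C = (17.53·0.2842 + 0.027·0.0172) / 17.56 = 0.2838 mg/L.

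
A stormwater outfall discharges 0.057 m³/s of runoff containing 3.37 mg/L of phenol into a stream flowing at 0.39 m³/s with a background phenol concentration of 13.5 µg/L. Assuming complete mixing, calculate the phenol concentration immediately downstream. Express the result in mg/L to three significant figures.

0.442 mg/L

13.5 µg/L = 0.0135 mg/L.
By mass balance at complete mixing, C = (0.057·3.37 + 0.39·0.0135) / (0.057 + 0.39) = 0.1974/0.447 = 0.4415 mg/L.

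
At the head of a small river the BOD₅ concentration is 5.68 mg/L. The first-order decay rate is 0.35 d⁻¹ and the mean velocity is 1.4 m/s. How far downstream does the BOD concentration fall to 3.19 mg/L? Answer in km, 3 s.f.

199 km

From C = C₀·e^(−kt), t = ln(C₀/C)/k = ln(5.68/3.19)/0.35 = 0.5769/0.35 = 1.648 d.
Distance = v·t = 1.4 m/s × 1.424e+05 s = 1.994e+05 m = 199.4 km.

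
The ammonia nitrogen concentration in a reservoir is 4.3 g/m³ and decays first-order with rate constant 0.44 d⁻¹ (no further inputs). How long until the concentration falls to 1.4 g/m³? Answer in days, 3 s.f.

2.55 d

t = ln(C₀/C)/k = ln(4.3/1.4)/0.44 = 1.122/0.44 = 2.55 d.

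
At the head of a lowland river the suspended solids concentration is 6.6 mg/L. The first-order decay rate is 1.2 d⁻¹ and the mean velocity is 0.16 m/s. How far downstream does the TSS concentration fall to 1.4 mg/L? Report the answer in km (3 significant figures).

17.9 km

From C = C₀·e^(−kt), t = ln(C₀/C)/k = ln(6.6/1.4)/1.2 = 1.551/1.2 = 1.292 d.
Distance = v·t = 0.16 m/s × 1.116e+05 s = 1.786e+04 m = 17.86 km.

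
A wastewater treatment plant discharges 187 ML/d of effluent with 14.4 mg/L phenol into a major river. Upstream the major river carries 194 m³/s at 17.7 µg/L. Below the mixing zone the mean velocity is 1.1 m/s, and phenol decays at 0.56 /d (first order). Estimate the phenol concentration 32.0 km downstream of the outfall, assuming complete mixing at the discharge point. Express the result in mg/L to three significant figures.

0.146 mg/L

187 ML/d = 2.164 m³/s.
17.7 µg/L = 0.0177 mg/L.
After complete mixing, C₀ = (2.164·14.4 + 194·0.0177) / 196.2 = 0.1764 mg/L.
Travel time t = 3.2e+04 m / 1.1 m/s = 2.909e+04 s = 0.3367 d.
C = 0.1764·exp(−0.56·0.3367) = 0.1764·0.8282 = 0.1461 mg/L.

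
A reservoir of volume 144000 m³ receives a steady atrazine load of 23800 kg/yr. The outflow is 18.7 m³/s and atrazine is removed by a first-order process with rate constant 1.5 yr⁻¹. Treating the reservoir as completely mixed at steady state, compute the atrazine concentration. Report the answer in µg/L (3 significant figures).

Outflow Q = 18.7 m³/s × 3.156e+07 s/yr = 5.901e+08 m³/yr.
Steady-state CSTR mass balance: W = Q·C + k·V·C, so C = W/(Q + kV).
Q + kV = 5.901e+08 + 1.5·144000 = 5.903e+08 m³/yr.
C = 23800/5.903e+08 = 4.032e-05 kg/m³ = 0.04032 mg/L = 40.32 µg/L.

40.3 µg/L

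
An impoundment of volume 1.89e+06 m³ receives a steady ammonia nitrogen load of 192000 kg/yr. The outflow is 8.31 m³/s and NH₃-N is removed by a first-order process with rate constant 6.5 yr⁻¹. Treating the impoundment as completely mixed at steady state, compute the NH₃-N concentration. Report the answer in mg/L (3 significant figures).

Outflow Q = 8.31 m³/s × 3.156e+07 s/yr = 2.622e+08 m³/yr.
Steady-state CSTR mass balance: W = Q·C + k·V·C, so C = W/(Q + kV).
Q + kV = 2.622e+08 + 6.5·1.89e+06 = 2.745e+08 m³/yr.
C = 192000/2.745e+08 = 0.0006994 kg/m³ = 0.6994 mg/L.

0.699 mg/L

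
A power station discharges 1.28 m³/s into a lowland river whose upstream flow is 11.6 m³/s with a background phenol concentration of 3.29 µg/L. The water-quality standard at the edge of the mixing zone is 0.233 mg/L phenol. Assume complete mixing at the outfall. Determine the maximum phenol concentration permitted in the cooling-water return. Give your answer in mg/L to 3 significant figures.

3.29 µg/L = 0.00329 mg/L.
Mass balance: 0.233·12.88 = 1.28·Cₑ + 11.6·0.00329.
Cₑ = (3.001 − 0.03816) / 1.28 = 2.315 mg/L.

2.31 mg/L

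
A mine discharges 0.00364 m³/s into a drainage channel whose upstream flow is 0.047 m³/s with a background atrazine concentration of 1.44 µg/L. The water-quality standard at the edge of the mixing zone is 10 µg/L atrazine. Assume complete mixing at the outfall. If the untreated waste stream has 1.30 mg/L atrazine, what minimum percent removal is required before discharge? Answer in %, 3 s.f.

90.7 %

1.44 µg/L = 0.00144 mg/L.
10 µg/L = 0.01 mg/L.
Mass balance: 0.01·0.05064 = 0.00364·Cₑ + 0.047·0.00144.
Cₑ = (0.0005064 − 6.768e-05) / 0.00364 = 0.1205 mg/L.
Required removal = 1 − 0.1205/1.30 = 90.73 %.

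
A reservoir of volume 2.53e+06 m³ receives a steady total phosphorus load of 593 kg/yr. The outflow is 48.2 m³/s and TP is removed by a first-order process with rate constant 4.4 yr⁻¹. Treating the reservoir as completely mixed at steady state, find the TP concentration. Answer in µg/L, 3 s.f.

0.387 µg/L

Outflow Q = 48.2 m³/s × 3.156e+07 s/yr = 1.521e+09 m³/yr.
Steady-state CSTR mass balance: W = Q·C + k·V·C, so C = W/(Q + kV).
Q + kV = 1.521e+09 + 4.4·2.53e+06 = 1.532e+09 m³/yr.
C = 593/1.532e+09 = 3.87e-07 kg/m³ = 0.000387 mg/L = 0.387 µg/L.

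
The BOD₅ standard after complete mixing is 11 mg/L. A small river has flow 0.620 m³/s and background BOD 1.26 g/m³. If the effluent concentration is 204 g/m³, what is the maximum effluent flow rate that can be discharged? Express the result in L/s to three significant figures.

Mass balance at complete mixing: C_std·(Q_w + Q_r) = Q_w·C_e + Q_r·C_b.
Rearranging, Q_w = Q_r·(C_std − C_b)/(C_e − C_std) = 0.620·(11 − 1.26) / (204 − 11) = 0.03129 m³/s.
= 31.29 L/s.

31.3 L/s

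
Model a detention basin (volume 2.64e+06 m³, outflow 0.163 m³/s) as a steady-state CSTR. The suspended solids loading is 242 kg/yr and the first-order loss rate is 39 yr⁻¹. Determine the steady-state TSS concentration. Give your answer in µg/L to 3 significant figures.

Outflow Q = 0.163 m³/s × 3.156e+07 s/yr = 5.144e+06 m³/yr.
Steady-state CSTR mass balance: W = Q·C + k·V·C, so C = W/(Q + kV).
Q + kV = 5.144e+06 + 39·2.64e+06 = 1.081e+08 m³/yr.
C = 242/1.081e+08 = 2.239e-06 kg/m³ = 0.002239 mg/L = 2.239 µg/L.

2.24 µg/L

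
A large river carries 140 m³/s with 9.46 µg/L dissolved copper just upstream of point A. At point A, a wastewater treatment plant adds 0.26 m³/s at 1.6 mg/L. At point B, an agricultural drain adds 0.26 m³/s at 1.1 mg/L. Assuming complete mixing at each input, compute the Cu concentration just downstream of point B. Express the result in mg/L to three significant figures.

9.46 µg/L = 0.00946 mg/L.
After input A: C = (140·0.00946 + 0.26·1.6) / 140.3 = 0.01241 mg/L.
After input B: C = (140.3·0.01241 + 0.26·1.1) / 140.5 = 0.01442 mg/L.

0.0144 mg/L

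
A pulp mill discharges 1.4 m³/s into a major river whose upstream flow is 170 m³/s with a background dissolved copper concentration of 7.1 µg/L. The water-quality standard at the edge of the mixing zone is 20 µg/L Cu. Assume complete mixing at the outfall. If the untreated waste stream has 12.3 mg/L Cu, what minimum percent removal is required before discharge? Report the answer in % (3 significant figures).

7.1 µg/L = 0.0071 mg/L.
20 µg/L = 0.02 mg/L.
Mass balance: 0.02·171.4 = 1.4·Cₑ + 170·0.0071.
Cₑ = (3.428 − 1.207) / 1.4 = 1.586 mg/L.
Required removal = 1 − 1.586/12.3 = 87.1 %.

87.1 %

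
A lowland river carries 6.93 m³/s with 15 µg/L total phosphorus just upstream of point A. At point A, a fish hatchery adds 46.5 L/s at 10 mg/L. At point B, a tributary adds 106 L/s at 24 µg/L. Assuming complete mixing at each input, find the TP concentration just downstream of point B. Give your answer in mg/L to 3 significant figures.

15 µg/L = 0.015 mg/L.
46.5 L/s = 0.0465 m³/s.
After input A: C = (6.93·0.015 + 0.0465·10) / 6.976 = 0.08155 mg/L.
106 L/s = 0.106 m³/s.
24 µg/L = 0.024 mg/L.
After input B: C = (6.976·0.08155 + 0.106·0.024) / 7.082 = 0.08069 mg/L.

0.0807 mg/L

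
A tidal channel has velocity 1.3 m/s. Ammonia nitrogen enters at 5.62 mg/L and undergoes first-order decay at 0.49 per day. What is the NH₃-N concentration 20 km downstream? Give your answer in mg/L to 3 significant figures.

5.15 mg/L

Travel time t = 20 km / 1.3 m/s = 2e+04/1.3 = 1.538e+04 s = 0.1781 d.
First-order decay: C = 5.62·exp(−0.49·0.1781) = 5.62·0.9164 = 5.15 mg/L.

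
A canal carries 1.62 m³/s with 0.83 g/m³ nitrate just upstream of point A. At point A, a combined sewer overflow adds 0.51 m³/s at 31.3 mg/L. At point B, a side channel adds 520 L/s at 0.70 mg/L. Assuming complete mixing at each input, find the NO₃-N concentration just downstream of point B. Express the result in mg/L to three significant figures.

6.67 mg/L

After input A: C = (1.62·0.83 + 0.51·31.3) / 2.13 = 8.126 mg/L.
520 L/s = 0.52 m³/s.
After input B: C = (2.13·8.126 + 0.52·0.7) / 2.65 = 6.669 mg/L.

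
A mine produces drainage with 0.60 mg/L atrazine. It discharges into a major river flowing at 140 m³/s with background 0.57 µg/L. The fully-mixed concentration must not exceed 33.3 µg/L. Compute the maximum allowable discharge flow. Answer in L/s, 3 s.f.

8090 L/s

0.57 µg/L = 0.00057 mg/L.
33.3 µg/L = 0.0333 mg/L.
Mass balance at complete mixing: C_std·(Q_w + Q_r) = Q_w·C_e + Q_r·C_b.
Rearranging, Q_w = Q_r·(C_std − C_b)/(C_e − C_std) = 140·(0.0333 − 0.00057) / (0.6 − 0.0333) = 8.086 m³/s.
= 8086 L/s.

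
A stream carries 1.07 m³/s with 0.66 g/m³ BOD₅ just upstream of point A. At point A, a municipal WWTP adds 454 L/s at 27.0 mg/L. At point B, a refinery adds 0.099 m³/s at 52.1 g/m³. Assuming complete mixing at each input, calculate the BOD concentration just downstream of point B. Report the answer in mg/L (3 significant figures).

11.2 mg/L

454 L/s = 0.454 m³/s.
After input A: C = (1.07·0.66 + 0.454·27) / 1.524 = 8.507 mg/L.
After input B: C = (1.524·8.507 + 0.099·52.1) / 1.623 = 11.17 mg/L.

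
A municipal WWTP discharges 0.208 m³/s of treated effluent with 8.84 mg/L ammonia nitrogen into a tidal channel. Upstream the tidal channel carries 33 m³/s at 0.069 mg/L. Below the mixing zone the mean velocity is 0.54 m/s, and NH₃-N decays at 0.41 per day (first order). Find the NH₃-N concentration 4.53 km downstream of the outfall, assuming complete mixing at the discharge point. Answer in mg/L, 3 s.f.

After complete mixing, C₀ = (0.208·8.84 + 33·0.069) / 33.21 = 0.1239 mg/L.
Travel time t = 4530 m / 0.54 m/s = 8389 s = 0.09709 d.
C = 0.1239·exp(−0.41·0.09709) = 0.1239·0.961 = 0.1191 mg/L.

0.119 mg/L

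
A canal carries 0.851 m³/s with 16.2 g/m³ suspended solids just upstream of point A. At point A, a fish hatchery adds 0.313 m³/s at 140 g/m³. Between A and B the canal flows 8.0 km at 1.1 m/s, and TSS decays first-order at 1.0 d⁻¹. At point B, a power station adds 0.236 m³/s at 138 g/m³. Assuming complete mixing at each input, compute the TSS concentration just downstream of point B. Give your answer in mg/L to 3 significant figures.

After input A: C = (0.851·16.2 + 0.313·140) / 1.164 = 49.49 mg/L.
Over the 8.0 km reach to input B (t = 7273 s = 0.08418 d), decay gives C = 49.49·exp(−1.0·0.08418) = 45.49 mg/L.
After input B: C = (1.164·45.49 + 0.236·138) / 1.4 = 61.09 mg/L.

61.1 mg/L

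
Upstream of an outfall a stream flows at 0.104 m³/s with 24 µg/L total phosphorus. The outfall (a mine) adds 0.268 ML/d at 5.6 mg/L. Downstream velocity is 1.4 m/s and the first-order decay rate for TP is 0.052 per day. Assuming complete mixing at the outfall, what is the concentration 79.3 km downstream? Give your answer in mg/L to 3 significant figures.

0.179 mg/L

0.268 ML/d = 0.003102 m³/s.
24 µg/L = 0.024 mg/L.
After complete mixing, C₀ = (0.003102·5.6 + 0.104·0.024) / 0.1071 = 0.1855 mg/L.
Travel time t = 7.93e+04 m / 1.4 m/s = 5.664e+04 s = 0.6556 d.
C = 0.1855·exp(−0.052·0.6556) = 0.1855·0.9665 = 0.1793 mg/L.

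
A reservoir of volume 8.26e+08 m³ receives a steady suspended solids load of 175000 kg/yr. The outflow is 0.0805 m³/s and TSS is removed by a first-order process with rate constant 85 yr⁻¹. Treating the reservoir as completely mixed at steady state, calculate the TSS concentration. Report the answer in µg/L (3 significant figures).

2.49 µg/L

Outflow Q = 0.0805 m³/s × 3.156e+07 s/yr = 2.54e+06 m³/yr.
Steady-state CSTR mass balance: W = Q·C + k·V·C, so C = W/(Q + kV).
Q + kV = 2.54e+06 + 85·8.26e+08 = 7.021e+10 m³/yr.
C = 175000/7.021e+10 = 2.492e-06 kg/m³ = 0.002492 mg/L = 2.492 µg/L.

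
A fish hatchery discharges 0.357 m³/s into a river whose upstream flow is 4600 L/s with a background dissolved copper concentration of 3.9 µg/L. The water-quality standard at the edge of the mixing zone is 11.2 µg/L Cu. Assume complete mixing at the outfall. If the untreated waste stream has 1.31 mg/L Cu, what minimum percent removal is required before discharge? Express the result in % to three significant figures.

92.0 %

4600 L/s = 4.6 m³/s.
3.9 µg/L = 0.0039 mg/L.
11.2 µg/L = 0.0112 mg/L.
Mass balance: 0.0112·4.957 = 0.357·Cₑ + 4.6·0.0039.
Cₑ = (0.05552 − 0.01794) / 0.357 = 0.1053 mg/L.
Required removal = 1 − 0.1053/1.31 = 91.96 %.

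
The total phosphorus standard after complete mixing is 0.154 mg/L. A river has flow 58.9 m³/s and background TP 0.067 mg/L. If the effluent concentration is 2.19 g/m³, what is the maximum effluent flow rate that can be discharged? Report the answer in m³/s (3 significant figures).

Mass balance at complete mixing: C_std·(Q_w + Q_r) = Q_w·C_e + Q_r·C_b.
Rearranging, Q_w = Q_r·(C_std − C_b)/(C_e − C_std) = 58.9·(0.154 − 0.067) / (2.19 − 0.154) = 2.517 m³/s.

2.52 m³/s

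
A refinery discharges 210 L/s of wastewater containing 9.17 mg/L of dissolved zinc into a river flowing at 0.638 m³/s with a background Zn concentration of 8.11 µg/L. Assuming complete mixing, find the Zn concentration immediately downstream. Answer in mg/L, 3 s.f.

2.28 mg/L

210 L/s = 0.21 m³/s.
8.11 µg/L = 0.00811 mg/L.
Flow-weighted mixing gives C = (0.21·9.17 + 0.638·0.00811) / (0.21 + 0.638) = 1.931/0.848 = 2.277 mg/L.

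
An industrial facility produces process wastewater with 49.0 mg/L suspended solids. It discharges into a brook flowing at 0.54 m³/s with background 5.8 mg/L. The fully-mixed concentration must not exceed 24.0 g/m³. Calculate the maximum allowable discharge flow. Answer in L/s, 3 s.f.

Mass balance at complete mixing: C_std·(Q_w + Q_r) = Q_w·C_e + Q_r·C_b.
Rearranging, Q_w = Q_r·(C_std − C_b)/(C_e − C_std) = 0.54·(24 − 5.8) / (49 − 24) = 0.3931 m³/s.
= 393.1 L/s.

393 L/s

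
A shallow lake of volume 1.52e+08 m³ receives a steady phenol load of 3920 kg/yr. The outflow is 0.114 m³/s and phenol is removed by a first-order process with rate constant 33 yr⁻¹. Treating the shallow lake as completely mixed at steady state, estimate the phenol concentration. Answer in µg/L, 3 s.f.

0.781 µg/L

Outflow Q = 0.114 m³/s × 3.156e+07 s/yr = 3.598e+06 m³/yr.
Steady-state CSTR mass balance: W = Q·C + k·V·C, so C = W/(Q + kV).
Q + kV = 3.598e+06 + 33·1.52e+08 = 5.02e+09 m³/yr.
C = 3920/5.02e+09 = 7.809e-07 kg/m³ = 0.0007809 mg/L = 0.7809 µg/L.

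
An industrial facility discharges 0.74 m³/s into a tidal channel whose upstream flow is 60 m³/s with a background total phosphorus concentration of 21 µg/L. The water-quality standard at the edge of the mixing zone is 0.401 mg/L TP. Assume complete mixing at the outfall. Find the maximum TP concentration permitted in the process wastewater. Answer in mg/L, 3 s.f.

31.2 mg/L

21 µg/L = 0.021 mg/L.
Mass balance: 0.401·60.74 = 0.74·Cₑ + 60·0.021.
Cₑ = (24.36 − 1.26) / 0.74 = 31.21 mg/L.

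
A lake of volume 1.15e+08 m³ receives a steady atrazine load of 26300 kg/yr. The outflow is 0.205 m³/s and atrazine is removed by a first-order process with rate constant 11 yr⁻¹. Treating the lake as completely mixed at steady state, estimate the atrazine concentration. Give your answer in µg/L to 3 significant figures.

20.7 µg/L

Outflow Q = 0.205 m³/s × 3.156e+07 s/yr = 6.469e+06 m³/yr.
Steady-state CSTR mass balance: W = Q·C + k·V·C, so C = W/(Q + kV).
Q + kV = 6.469e+06 + 11·1.15e+08 = 1.271e+09 m³/yr.
C = 26300/1.271e+09 = 2.068e-05 kg/m³ = 0.02068 mg/L = 20.68 µg/L.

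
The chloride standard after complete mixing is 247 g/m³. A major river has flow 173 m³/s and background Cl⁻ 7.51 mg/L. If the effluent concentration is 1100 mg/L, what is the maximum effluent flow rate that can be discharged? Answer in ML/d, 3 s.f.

Mass balance at complete mixing: C_std·(Q_w + Q_r) = Q_w·C_e + Q_r·C_b.
Rearranging, Q_w = Q_r·(C_std − C_b)/(C_e − C_std) = 173·(247 − 7.51) / (1100 − 247) = 48.57 m³/s.
= 4197 ML/d.

4200 ML/d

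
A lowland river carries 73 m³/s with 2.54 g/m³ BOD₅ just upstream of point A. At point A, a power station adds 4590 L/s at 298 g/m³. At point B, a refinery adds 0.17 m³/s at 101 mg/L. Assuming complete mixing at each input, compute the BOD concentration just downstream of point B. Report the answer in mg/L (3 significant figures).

4590 L/s = 4.59 m³/s.
After input A: C = (73·2.54 + 4.59·298) / 77.59 = 20.02 mg/L.
After input B: C = (77.59·20.02 + 0.17·101) / 77.76 = 20.2 mg/L.

20.2 mg/L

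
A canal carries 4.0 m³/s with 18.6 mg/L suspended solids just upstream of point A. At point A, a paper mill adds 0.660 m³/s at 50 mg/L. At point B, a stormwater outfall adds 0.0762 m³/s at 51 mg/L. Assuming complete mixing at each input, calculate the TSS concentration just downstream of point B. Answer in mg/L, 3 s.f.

After input A: C = (4·18.6 + 0.66·50) / 4.66 = 23.05 mg/L.
After input B: C = (4.66·23.05 + 0.0762·51) / 4.736 = 23.5 mg/L.

23.5 mg/L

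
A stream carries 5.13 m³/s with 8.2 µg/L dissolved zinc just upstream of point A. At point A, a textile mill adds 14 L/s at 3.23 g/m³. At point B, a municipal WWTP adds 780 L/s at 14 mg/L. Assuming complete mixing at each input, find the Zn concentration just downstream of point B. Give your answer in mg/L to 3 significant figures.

8.2 µg/L = 0.0082 mg/L.
14 L/s = 0.014 m³/s.
After input A: C = (5.13·0.0082 + 0.014·3.23) / 5.144 = 0.01697 mg/L.
780 L/s = 0.78 m³/s.
After input B: C = (5.144·0.01697 + 0.78·14) / 5.924 = 1.858 mg/L.

1.86 mg/L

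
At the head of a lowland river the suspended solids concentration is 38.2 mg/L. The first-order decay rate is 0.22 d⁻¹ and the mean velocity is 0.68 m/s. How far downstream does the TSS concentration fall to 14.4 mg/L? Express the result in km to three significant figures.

From C = C₀·e^(−kt), t = ln(C₀/C)/k = ln(38.2/14.4)/0.22 = 0.9756/0.22 = 4.435 d.
Distance = v·t = 0.68 m/s × 3.831e+05 s = 2.605e+05 m = 260.5 km.

261 km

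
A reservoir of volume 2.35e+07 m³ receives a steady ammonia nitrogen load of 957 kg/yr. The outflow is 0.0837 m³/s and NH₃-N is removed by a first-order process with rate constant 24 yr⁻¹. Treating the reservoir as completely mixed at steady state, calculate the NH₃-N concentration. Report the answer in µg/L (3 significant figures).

Outflow Q = 0.0837 m³/s × 3.156e+07 s/yr = 2.641e+06 m³/yr.
Steady-state CSTR mass balance: W = Q·C + k·V·C, so C = W/(Q + kV).
Q + kV = 2.641e+06 + 24·2.35e+07 = 5.666e+08 m³/yr.
C = 957/5.666e+08 = 1.689e-06 kg/m³ = 0.001689 mg/L = 1.689 µg/L.

1.69 µg/L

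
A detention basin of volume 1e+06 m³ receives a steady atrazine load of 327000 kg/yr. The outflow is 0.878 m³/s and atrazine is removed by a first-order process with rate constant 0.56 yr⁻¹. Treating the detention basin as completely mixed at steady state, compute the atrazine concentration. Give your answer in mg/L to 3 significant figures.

11.6 mg/L

Outflow Q = 0.878 m³/s × 3.156e+07 s/yr = 2.771e+07 m³/yr.
Steady-state CSTR mass balance: W = Q·C + k·V·C, so C = W/(Q + kV).
Q + kV = 2.771e+07 + 0.56·1e+06 = 2.827e+07 m³/yr.
C = 327000/2.827e+07 = 0.01157 kg/m³ = 11.57 mg/L.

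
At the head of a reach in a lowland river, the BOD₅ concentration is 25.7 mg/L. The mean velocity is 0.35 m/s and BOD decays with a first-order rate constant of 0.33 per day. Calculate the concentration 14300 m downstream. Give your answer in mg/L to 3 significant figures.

Travel time t = 14300 m / 0.35 m/s = 1.43e+04/0.35 = 4.086e+04 s = 0.4729 d.
First-order decay: C = 25.7·exp(−0.33·0.4729) = 25.7·0.8555 = 21.99 mg/L.

22.0 mg/L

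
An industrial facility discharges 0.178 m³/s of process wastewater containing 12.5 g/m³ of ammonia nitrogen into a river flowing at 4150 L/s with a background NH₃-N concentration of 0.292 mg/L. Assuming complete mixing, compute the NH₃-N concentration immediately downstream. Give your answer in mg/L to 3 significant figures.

0.794 mg/L

4150 L/s = 4.15 m³/s.
Conservation of mass across the mixing zone: C = (0.178·12.5 + 4.15·0.292) / (0.178 + 4.15) = 3.437/4.328 = 0.7941 mg/L.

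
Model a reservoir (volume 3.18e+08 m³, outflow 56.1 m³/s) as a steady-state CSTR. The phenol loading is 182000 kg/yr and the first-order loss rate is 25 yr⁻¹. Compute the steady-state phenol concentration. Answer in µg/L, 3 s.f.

18.7 µg/L

Outflow Q = 56.1 m³/s × 3.156e+07 s/yr = 1.77e+09 m³/yr.
Steady-state CSTR mass balance: W = Q·C + k·V·C, so C = W/(Q + kV).
Q + kV = 1.77e+09 + 25·3.18e+08 = 9.72e+09 m³/yr.
C = 182000/9.72e+09 = 1.872e-05 kg/m³ = 0.01872 mg/L = 18.72 µg/L.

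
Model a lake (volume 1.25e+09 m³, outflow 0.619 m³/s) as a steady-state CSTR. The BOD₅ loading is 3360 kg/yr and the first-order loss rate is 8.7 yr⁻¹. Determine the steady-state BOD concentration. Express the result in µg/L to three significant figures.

0.308 µg/L

Outflow Q = 0.619 m³/s × 3.156e+07 s/yr = 1.953e+07 m³/yr.
Steady-state CSTR mass balance: W = Q·C + k·V·C, so C = W/(Q + kV).
Q + kV = 1.953e+07 + 8.7·1.25e+09 = 1.089e+10 m³/yr.
C = 3360/1.089e+10 = 3.084e-07 kg/m³ = 0.0003084 mg/L = 0.3084 µg/L.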